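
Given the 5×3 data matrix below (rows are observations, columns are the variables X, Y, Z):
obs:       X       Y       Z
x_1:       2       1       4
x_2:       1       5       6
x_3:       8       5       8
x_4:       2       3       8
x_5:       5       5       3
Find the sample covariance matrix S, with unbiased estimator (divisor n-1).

Step 1 — column means:
  mean(X) = (2 + 1 + 8 + 2 + 5) / 5 = 18/5 = 3.6
  mean(Y) = (1 + 5 + 5 + 3 + 5) / 5 = 19/5 = 3.8
  mean(Z) = (4 + 6 + 8 + 8 + 3) / 5 = 29/5 = 5.8

Step 2 — sample covariance S[i,j] = (1/(n-1)) · Σ_k (x_{k,i} - mean_i) · (x_{k,j} - mean_j), with n-1 = 4.
  S[X,X] = ((-1.6)·(-1.6) + (-2.6)·(-2.6) + (4.4)·(4.4) + (-1.6)·(-1.6) + (1.4)·(1.4)) / 4 = 33.2/4 = 8.3
  S[X,Y] = ((-1.6)·(-2.8) + (-2.6)·(1.2) + (4.4)·(1.2) + (-1.6)·(-0.8) + (1.4)·(1.2)) / 4 = 9.6/4 = 2.4
  S[X,Z] = ((-1.6)·(-1.8) + (-2.6)·(0.2) + (4.4)·(2.2) + (-1.6)·(2.2) + (1.4)·(-2.8)) / 4 = 4.6/4 = 1.15
  S[Y,Y] = ((-2.8)·(-2.8) + (1.2)·(1.2) + (1.2)·(1.2) + (-0.8)·(-0.8) + (1.2)·(1.2)) / 4 = 12.8/4 = 3.2
  S[Y,Z] = ((-2.8)·(-1.8) + (1.2)·(0.2) + (1.2)·(2.2) + (-0.8)·(2.2) + (1.2)·(-2.8)) / 4 = 2.8/4 = 0.7
  S[Z,Z] = ((-1.8)·(-1.8) + (0.2)·(0.2) + (2.2)·(2.2) + (2.2)·(2.2) + (-2.8)·(-2.8)) / 4 = 20.8/4 = 5.2

S is symmetric (S[j,i] = S[i,j]). Assembling:

S = [[8.3, 2.4, 1.15],
 [2.4, 3.2, 0.7],
 [1.15, 0.7, 5.2]]


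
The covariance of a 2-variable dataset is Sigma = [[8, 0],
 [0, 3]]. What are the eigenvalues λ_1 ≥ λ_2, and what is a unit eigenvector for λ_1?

Step 1 — characteristic polynomial of 2×2 Sigma:
  det(Sigma - λI) = λ² - trace · λ + det = 0.
  trace = 8 + 3 = 11, det = 8·3 - (0)² = 24.
Step 2 — discriminant:
  Δ = trace² - 4·det = 121 - 96 = 25.
Step 3 — eigenvalues:
  λ = (trace ± √Δ)/2 = (11 ± 5)/2,
  λ_1 = 8,  λ_2 = 3.

Step 4 — unit eigenvector for λ_1: Sigma is diagonal, so its eigenvectors are the coordinate axes. λ_1 = 8 is the diagonal entry on the first coordinate axis, hence
  v_1 = (1, 0) (||v_1|| = 1).

λ_1 = 8,  λ_2 = 3;  v_1 ≈ (1, 0)


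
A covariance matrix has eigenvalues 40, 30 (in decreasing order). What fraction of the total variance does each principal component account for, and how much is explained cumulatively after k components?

Step 1 — total variance = trace(Sigma) = Σ λ_i = 40 + 30 = 70.

Step 2 — fraction explained by component i = λ_i / Σ λ:
  PC1: 40/70 = 0.5714
  PC2: 30/70 = 0.4286

Step 3 — cumulative fraction after k components = (λ_1 + ... + λ_k) / Σ λ:
  k = 1: 40/70 = 0.5714
  k = 2: (40 + 30)/70 = 70/70 = 1

Summary (fraction, with percent):

explained: PC1 0.5714 (57.14%), PC2 0.4286 (42.86%);  cumulative: 0.5714, 1


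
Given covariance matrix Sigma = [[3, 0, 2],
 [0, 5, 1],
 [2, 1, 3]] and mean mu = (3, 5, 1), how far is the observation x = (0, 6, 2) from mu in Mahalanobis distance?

Step 1 — centre the observation: (x - mu) = (-3, 1, 1).

Step 2 — invert Sigma (cofactor / det for 3×3, or solve directly):
  Sigma^{-1} = [[0.6364, 0.0909, -0.4545],
 [0.0909, 0.2273, -0.1364],
 [-0.4545, -0.1364, 0.6818]].

Step 3 — form the quadratic (x - mu)^T · Sigma^{-1} · (x - mu):
  Sigma^{-1} · (x - mu) = (-2.2727, -0.1818, 1.9091).
  (x - mu)^T · [Sigma^{-1} · (x - mu)] = (-3)·(-2.2727) + (1)·(-0.1818) + (1)·(1.9091) = 8.5455.

Step 4 — take square root: d = √(8.5455) ≈ 2.9233.

d(x, mu) = √(8.5455) ≈ 2.9233


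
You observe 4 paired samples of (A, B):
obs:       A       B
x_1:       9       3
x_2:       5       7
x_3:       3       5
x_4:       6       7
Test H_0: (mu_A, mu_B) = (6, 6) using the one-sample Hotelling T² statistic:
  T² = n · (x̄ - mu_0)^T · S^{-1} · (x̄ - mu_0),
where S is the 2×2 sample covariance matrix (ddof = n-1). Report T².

Step 1 — sample mean vector:
  mean(A) = (9 + 5 + 3 + 6) / 4 = 23/4 = 5.75
  mean(B) = (3 + 7 + 5 + 7) / 4 = 22/4 = 5.5
  x̄ = (5.75, 5.5),  deviation x̄ - mu_0 = (5.75, 5.5) - (6, 6) = (-0.25, -0.5).

Step 2 — sample covariance matrix, S[i,j] = (1/(n-1)) · Σ_k (x_{k,i} - mean_i) · (x_{k,j} - mean_j), divisor n-1 = 3:
  S[A,A] = ((3.25)·(3.25) + (-0.75)·(-0.75) + (-2.75)·(-2.75) + (0.25)·(0.25)) / 3 = 18.75/3 = 6.25
  S[A,B] = ((3.25)·(-2.5) + (-0.75)·(1.5) + (-2.75)·(-0.5) + (0.25)·(1.5)) / 3 = -7.5/3 = -2.5
  S[B,B] = ((-2.5)·(-2.5) + (1.5)·(1.5) + (-0.5)·(-0.5) + (1.5)·(1.5)) / 3 = 11/3 = 3.6667
  S = [[6.25, -2.5],
 [-2.5, 3.6667]].

Step 3 — invert S. det(S) = 6.25·3.6667 - (-2.5)² = 16.6667.
  S^{-1} = (1/det) · [[d, -b], [-b, a]] = [[0.22, 0.15],
 [0.15, 0.375]].

Step 4 — quadratic form (x̄ - mu_0)^T · S^{-1} · (x̄ - mu_0):
  S^{-1} · (x̄ - mu_0) = (-0.13, -0.225),
  (x̄ - mu_0)^T · [...] = (-0.25)·(-0.13) + (-0.5)·(-0.225) = 0.145.

Step 5 — scale by n: T² = 4 · 0.145 = 0.58.

T² ≈ 0.58


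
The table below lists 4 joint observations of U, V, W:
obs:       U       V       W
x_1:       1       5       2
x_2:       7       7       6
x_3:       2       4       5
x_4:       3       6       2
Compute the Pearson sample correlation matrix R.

Step 1 — column means:
  mean(U) = (1 + 7 + 2 + 3) / 4 = 13/4 = 3.25
  mean(V) = (5 + 7 + 4 + 6) / 4 = 22/4 = 5.5
  mean(W) = (2 + 6 + 5 + 2) / 4 = 15/4 = 3.75

Step 2 — sample variances and covariances s[i,j] = (1/(n-1)) · Σ_k (x_{k,i} - mean_i) · (x_{k,j} - mean_j), with n-1 = 3:
  s[U,U] = ((-2.25)·(-2.25) + (3.75)·(3.75) + (-1.25)·(-1.25) + (-0.25)·(-0.25)) / 3 = 20.75/3 = 6.9167
  s[U,V] = ((-2.25)·(-0.5) + (3.75)·(1.5) + (-1.25)·(-1.5) + (-0.25)·(0.5)) / 3 = 8.5/3 = 2.8333
  s[U,W] = ((-2.25)·(-1.75) + (3.75)·(2.25) + (-1.25)·(1.25) + (-0.25)·(-1.75)) / 3 = 11.25/3 = 3.75
  s[V,V] = ((-0.5)·(-0.5) + (1.5)·(1.5) + (-1.5)·(-1.5) + (0.5)·(0.5)) / 3 = 5/3 = 1.6667
  s[V,W] = ((-0.5)·(-1.75) + (1.5)·(2.25) + (-1.5)·(1.25) + (0.5)·(-1.75)) / 3 = 1.5/3 = 0.5
  s[W,W] = ((-1.75)·(-1.75) + (2.25)·(2.25) + (1.25)·(1.25) + (-1.75)·(-1.75)) / 3 = 12.75/3 = 4.25
  Sample standard deviations s_i = √(s[i,i]):
  s(U) = √(6.9167) = 2.63
  s(V) = √(1.6667) = 1.291
  s(W) = √(4.25) = 2.0616

Step 3 — r_{ij} = s_{ij} / (s_i · s_j):
  r[U,U] = 1 (diagonal).
  r[U,V] = 2.8333 / (2.63 · 1.291) = 2.8333 / 3.3953 = 0.8345
  r[U,W] = 3.75 / (2.63 · 2.0616) = 3.75 / 5.4218 = 0.6917
  r[V,V] = 1 (diagonal).
  r[V,W] = 0.5 / (1.291 · 2.0616) = 0.5 / 2.6615 = 0.1879
  r[W,W] = 1 (diagonal).

R is symmetric with unit diagonal. Assembling:

R = [[1, 0.8345, 0.6917],
 [0.8345, 1, 0.1879],
 [0.6917, 0.1879, 1]]


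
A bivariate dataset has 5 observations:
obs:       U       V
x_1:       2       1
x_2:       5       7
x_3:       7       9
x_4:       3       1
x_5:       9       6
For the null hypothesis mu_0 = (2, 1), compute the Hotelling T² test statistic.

Step 1 — sample mean vector:
  mean(U) = (2 + 5 + 7 + 3 + 9) / 5 = 26/5 = 5.2
  mean(V) = (1 + 7 + 9 + 1 + 6) / 5 = 24/5 = 4.8
  x̄ = (5.2, 4.8),  deviation x̄ - mu_0 = (5.2, 4.8) - (2, 1) = (3.2, 3.8).

Step 2 — sample covariance matrix, S[i,j] = (1/(n-1)) · Σ_k (x_{k,i} - mean_i) · (x_{k,j} - mean_j), divisor n-1 = 4:
  S[U,U] = ((-3.2)·(-3.2) + (-0.2)·(-0.2) + (1.8)·(1.8) + (-2.2)·(-2.2) + (3.8)·(3.8)) / 4 = 32.8/4 = 8.2
  S[U,V] = ((-3.2)·(-3.8) + (-0.2)·(2.2) + (1.8)·(4.2) + (-2.2)·(-3.8) + (3.8)·(1.2)) / 4 = 32.2/4 = 8.05
  S[V,V] = ((-3.8)·(-3.8) + (2.2)·(2.2) + (4.2)·(4.2) + (-3.8)·(-3.8) + (1.2)·(1.2)) / 4 = 52.8/4 = 13.2
  S = [[8.2, 8.05],
 [8.05, 13.2]].

Step 3 — invert S. det(S) = 8.2·13.2 - (8.05)² = 43.4375.
  S^{-1} = (1/det) · [[d, -b], [-b, a]] = [[0.3039, -0.1853],
 [-0.1853, 0.1888]].

Step 4 — quadratic form (x̄ - mu_0)^T · S^{-1} · (x̄ - mu_0):
  S^{-1} · (x̄ - mu_0) = (0.2682, 0.1243),
  (x̄ - mu_0)^T · [...] = (3.2)·(0.2682) + (3.8)·(0.1243) = 1.3306.

Step 5 — scale by n: T² = 5 · 1.3306 = 6.6532.

T² ≈ 6.6532


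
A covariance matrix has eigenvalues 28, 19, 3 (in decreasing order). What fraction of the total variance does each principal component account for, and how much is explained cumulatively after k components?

Step 1 — total variance = trace(Sigma) = Σ λ_i = 28 + 19 + 3 = 50.

Step 2 — fraction explained by component i = λ_i / Σ λ:
  PC1: 28/50 = 0.56
  PC2: 19/50 = 0.38
  PC3: 3/50 = 0.06

Step 3 — cumulative fraction after k components = (λ_1 + ... + λ_k) / Σ λ:
  k = 1: 28/50 = 0.56
  k = 2: (28 + 19)/50 = 47/50 = 0.94
  k = 3: (28 + 19 + 3)/50 = 50/50 = 1

Summary (fraction, with percent):

explained: PC1 0.56 (56%), PC2 0.38 (38%), PC3 0.06 (6%);  cumulative: 0.56, 0.94, 1


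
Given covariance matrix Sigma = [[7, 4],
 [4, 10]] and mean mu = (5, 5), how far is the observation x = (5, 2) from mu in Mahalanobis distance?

Step 1 — centre the observation: (x - mu) = (0, -3).

Step 2 — invert Sigma. det(Sigma) = 7·10 - (4)² = 54.
  Sigma^{-1} = (1/det) · [[d, -b], [-b, a]] = [[0.1852, -0.0741],
 [-0.0741, 0.1296]].

Step 3 — form the quadratic (x - mu)^T · Sigma^{-1} · (x - mu):
  Sigma^{-1} · (x - mu) = (0.2222, -0.3889).
  (x - mu)^T · [Sigma^{-1} · (x - mu)] = (0)·(0.2222) + (-3)·(-0.3889) = 1.1667.

Step 4 — take square root: d = √(1.1667) ≈ 1.0801.

d(x, mu) = √(1.1667) ≈ 1.0801


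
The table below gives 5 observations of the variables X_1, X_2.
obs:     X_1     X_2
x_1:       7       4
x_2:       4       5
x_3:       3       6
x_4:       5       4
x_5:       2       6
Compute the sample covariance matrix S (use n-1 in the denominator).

Step 1 — column means:
  mean(X_1) = (7 + 4 + 3 + 5 + 2) / 5 = 21/5 = 4.2
  mean(X_2) = (4 + 5 + 6 + 4 + 6) / 5 = 25/5 = 5

Step 2 — sample covariance S[i,j] = (1/(n-1)) · Σ_k (x_{k,i} - mean_i) · (x_{k,j} - mean_j), with n-1 = 4.
  S[X_1,X_1] = ((2.8)·(2.8) + (-0.2)·(-0.2) + (-1.2)·(-1.2) + (0.8)·(0.8) + (-2.2)·(-2.2)) / 4 = 14.8/4 = 3.7
  S[X_1,X_2] = ((2.8)·(-1) + (-0.2)·(0) + (-1.2)·(1) + (0.8)·(-1) + (-2.2)·(1)) / 4 = -7/4 = -1.75
  S[X_2,X_2] = ((-1)·(-1) + (0)·(0) + (1)·(1) + (-1)·(-1) + (1)·(1)) / 4 = 4/4 = 1

S is symmetric (S[j,i] = S[i,j]). Assembling:

S = [[3.7, -1.75],
 [-1.75, 1]]


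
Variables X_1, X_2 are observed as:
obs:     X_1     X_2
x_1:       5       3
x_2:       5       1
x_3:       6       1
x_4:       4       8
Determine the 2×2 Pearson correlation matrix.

Step 1 — column means:
  mean(X_1) = (5 + 5 + 6 + 4) / 4 = 20/4 = 5
  mean(X_2) = (3 + 1 + 1 + 8) / 4 = 13/4 = 3.25

Step 2 — sample variances and covariances s[i,j] = (1/(n-1)) · Σ_k (x_{k,i} - mean_i) · (x_{k,j} - mean_j), with n-1 = 3:
  s[X_1,X_1] = ((0)·(0) + (0)·(0) + (1)·(1) + (-1)·(-1)) / 3 = 2/3 = 0.6667
  s[X_1,X_2] = ((0)·(-0.25) + (0)·(-2.25) + (1)·(-2.25) + (-1)·(4.75)) / 3 = -7/3 = -2.3333
  s[X_2,X_2] = ((-0.25)·(-0.25) + (-2.25)·(-2.25) + (-2.25)·(-2.25) + (4.75)·(4.75)) / 3 = 32.75/3 = 10.9167
  Sample standard deviations s_i = √(s[i,i]):
  s(X_1) = √(0.6667) = 0.8165
  s(X_2) = √(10.9167) = 3.304

Step 3 — r_{ij} = s_{ij} / (s_i · s_j):
  r[X_1,X_1] = 1 (diagonal).
  r[X_1,X_2] = -2.3333 / (0.8165 · 3.304) = -2.3333 / 2.6977 = -0.8649
  r[X_2,X_2] = 1 (diagonal).

R is symmetric with unit diagonal. Assembling:

R = [[1, -0.8649],
 [-0.8649, 1]]


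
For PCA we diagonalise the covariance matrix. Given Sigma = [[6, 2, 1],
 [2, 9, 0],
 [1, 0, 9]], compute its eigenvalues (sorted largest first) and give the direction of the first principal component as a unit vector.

Step 1 — characteristic polynomial p(λ) = det(λI - Sigma) = λ³ - tr·λ² + c_1·λ - det, where tr = trace, c_1 = sum of the principal 2×2 minors, det = det(Sigma):
  tr = 6 + 9 + 9 = 24,
  c_1 = (6·9 - (2)²) + (6·9 - (1)²) + (9·9 - (0)²) = 50 + 53 + 81 = 184,
  det = 6·(9·9 - (0)²) - (2)·((2)·9 - (0)·(1)) + (1)·((2)·(0) - 9·(1)) = 6·(81) - (2)·(18) + (1)·(-9) = 441.
  So p(λ) = λ³ - 24λ² + 184λ - 441.
Step 2 — look for an integer root (rational root theorem: any rational root is an integer divisor of 441). Testing λ = 9:
  p(9) = 729 - 1944 + 1656 - 441 = 0  ✓
  Dividing out (λ - 9): p(λ) = (λ - 9)(λ² - 15λ + 49).
Step 3 — remaining eigenvalues from the quadratic λ² - 15λ + 49 = 0:
  Δ = 15² - 4·49 = 225 - 196 = 29,  λ = (15 ± √29)/2 = (15 ± 5.3852)/2 ≈ 10.1926 or 4.8074.
  Sorted: λ_1 = 10.1926,  λ_2 = 9,  λ_3 = 4.8074  (check: sum = 24 = tr ✓).

Step 4 — unit eigenvector for λ_1 ≈ 10.1926: v spans the null space of (Sigma - λ_1 I), whose rows are
  r_1 = (-4.1926, 2, 1),  r_2 = (2, -1.1926, 0),  r_3 = (1, 0, -1.1926).
  v is orthogonal to every row, so take v ∝ r_1 × r_2 = ((2)·(0) - (1)·(-1.1926), (1)·(2) - (-4.1926)·(0), (-4.1926)·(-1.1926) - (2)·(2)) ≈ (1.1926, 2, 1).
  Let u = (1.1926, 2, 1).
  ||u|| = √((1.1926)² + (2)² + (1)²) = √(6.4223) ≈ 2.5342,  v_1 = u/||u|| ≈ (0.4706, 0.7892, 0.3946) (||v_1|| = 1).

λ_1 = 10.1926,  λ_2 = 9,  λ_3 = 4.8074;  v_1 ≈ (0.4706, 0.7892, 0.3946)


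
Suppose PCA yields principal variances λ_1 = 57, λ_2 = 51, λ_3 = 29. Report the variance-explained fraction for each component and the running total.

Step 1 — total variance = trace(Sigma) = Σ λ_i = 57 + 51 + 29 = 137.

Step 2 — fraction explained by component i = λ_i / Σ λ:
  PC1: 57/137 = 0.4161
  PC2: 51/137 = 0.3723
  PC3: 29/137 = 0.2117

Step 3 — cumulative fraction after k components = (λ_1 + ... + λ_k) / Σ λ:
  k = 1: 57/137 = 0.4161
  k = 2: (57 + 51)/137 = 108/137 = 0.7883
  k = 3: (57 + 51 + 29)/137 = 137/137 = 1

Summary (fraction, with percent):

explained: PC1 0.4161 (41.61%), PC2 0.3723 (37.23%), PC3 0.2117 (21.17%);  cumulative: 0.4161, 0.7883, 1


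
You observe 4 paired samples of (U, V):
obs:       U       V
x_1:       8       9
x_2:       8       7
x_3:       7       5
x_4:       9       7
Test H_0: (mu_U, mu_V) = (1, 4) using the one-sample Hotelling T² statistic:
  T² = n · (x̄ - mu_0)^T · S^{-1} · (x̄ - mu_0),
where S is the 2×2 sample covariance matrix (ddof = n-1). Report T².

Step 1 — sample mean vector:
  mean(U) = (8 + 8 + 7 + 9) / 4 = 32/4 = 8
  mean(V) = (9 + 7 + 5 + 7) / 4 = 28/4 = 7
  x̄ = (8, 7),  deviation x̄ - mu_0 = (8, 7) - (1, 4) = (7, 3).

Step 2 — sample covariance matrix, S[i,j] = (1/(n-1)) · Σ_k (x_{k,i} - mean_i) · (x_{k,j} - mean_j), divisor n-1 = 3:
  S[U,U] = ((0)·(0) + (0)·(0) + (-1)·(-1) + (1)·(1)) / 3 = 2/3 = 0.6667
  S[U,V] = ((0)·(2) + (0)·(0) + (-1)·(-2) + (1)·(0)) / 3 = 2/3 = 0.6667
  S[V,V] = ((2)·(2) + (0)·(0) + (-2)·(-2) + (0)·(0)) / 3 = 8/3 = 2.6667
  S = [[0.6667, 0.6667],
 [0.6667, 2.6667]].

Step 3 — invert S. det(S) = 0.6667·2.6667 - (0.6667)² = 1.3333.
  S^{-1} = (1/det) · [[d, -b], [-b, a]] = [[2, -0.5],
 [-0.5, 0.5]].

Step 4 — quadratic form (x̄ - mu_0)^T · S^{-1} · (x̄ - mu_0):
  S^{-1} · (x̄ - mu_0) = (12.5, -2),
  (x̄ - mu_0)^T · [...] = (7)·(12.5) + (3)·(-2) = 81.5.

Step 5 — scale by n: T² = 4 · 81.5 = 326.

T² ≈ 326


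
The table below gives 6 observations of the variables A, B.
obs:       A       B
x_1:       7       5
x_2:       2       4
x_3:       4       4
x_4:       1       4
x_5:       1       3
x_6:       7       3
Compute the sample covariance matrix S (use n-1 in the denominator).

Step 1 — column means:
  mean(A) = (7 + 2 + 4 + 1 + 1 + 7) / 6 = 22/6 = 3.6667
  mean(B) = (5 + 4 + 4 + 4 + 3 + 3) / 6 = 23/6 = 3.8333

Step 2 — sample covariance S[i,j] = (1/(n-1)) · Σ_k (x_{k,i} - mean_i) · (x_{k,j} - mean_j), with n-1 = 5.
  S[A,A] = ((3.3333)·(3.3333) + (-1.6667)·(-1.6667) + (0.3333)·(0.3333) + (-2.6667)·(-2.6667) + (-2.6667)·(-2.6667) + (3.3333)·(3.3333)) / 5 = 39.3333/5 = 7.8667
  S[A,B] = ((3.3333)·(1.1667) + (-1.6667)·(0.1667) + (0.3333)·(0.1667) + (-2.6667)·(0.1667) + (-2.6667)·(-0.8333) + (3.3333)·(-0.8333)) / 5 = 2.6667/5 = 0.5333
  S[B,B] = ((1.1667)·(1.1667) + (0.1667)·(0.1667) + (0.1667)·(0.1667) + (0.1667)·(0.1667) + (-0.8333)·(-0.8333) + (-0.8333)·(-0.8333)) / 5 = 2.8333/5 = 0.5667

S is symmetric (S[j,i] = S[i,j]). Assembling:

S = [[7.8667, 0.5333],
 [0.5333, 0.5667]]


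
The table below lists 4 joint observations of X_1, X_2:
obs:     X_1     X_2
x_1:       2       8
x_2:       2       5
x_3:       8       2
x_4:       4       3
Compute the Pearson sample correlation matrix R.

Step 1 — column means:
  mean(X_1) = (2 + 2 + 8 + 4) / 4 = 16/4 = 4
  mean(X_2) = (8 + 5 + 2 + 3) / 4 = 18/4 = 4.5

Step 2 — sample variances and covariances s[i,j] = (1/(n-1)) · Σ_k (x_{k,i} - mean_i) · (x_{k,j} - mean_j), with n-1 = 3:
  s[X_1,X_1] = ((-2)·(-2) + (-2)·(-2) + (4)·(4) + (0)·(0)) / 3 = 24/3 = 8
  s[X_1,X_2] = ((-2)·(3.5) + (-2)·(0.5) + (4)·(-2.5) + (0)·(-1.5)) / 3 = -18/3 = -6
  s[X_2,X_2] = ((3.5)·(3.5) + (0.5)·(0.5) + (-2.5)·(-2.5) + (-1.5)·(-1.5)) / 3 = 21/3 = 7
  Sample standard deviations s_i = √(s[i,i]):
  s(X_1) = √(8) = 2.8284
  s(X_2) = √(7) = 2.6458

Step 3 — r_{ij} = s_{ij} / (s_i · s_j):
  r[X_1,X_1] = 1 (diagonal).
  r[X_1,X_2] = -6 / (2.8284 · 2.6458) = -6 / 7.4833 = -0.8018
  r[X_2,X_2] = 1 (diagonal).

R is symmetric with unit diagonal. Assembling:

R = [[1, -0.8018],
 [-0.8018, 1]]


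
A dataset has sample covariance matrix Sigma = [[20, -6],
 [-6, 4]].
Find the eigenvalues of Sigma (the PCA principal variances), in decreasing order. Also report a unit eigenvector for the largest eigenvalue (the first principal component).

Step 1 — characteristic polynomial of 2×2 Sigma:
  det(Sigma - λI) = λ² - trace · λ + det = 0.
  trace = 20 + 4 = 24, det = 20·4 - (-6)² = 44.
Step 2 — discriminant:
  Δ = trace² - 4·det = 576 - 176 = 400.
Step 3 — eigenvalues:
  λ = (trace ± √Δ)/2 = (24 ± 20)/2,
  λ_1 = 22,  λ_2 = 2.

Step 4 — unit eigenvector for λ_1: solve (Sigma - λ_1 I)v = 0. First row:
  (20 - 22)·v_x + (-6)·v_y = 0, i.e. (-2)·v_x + (-6)·v_y = 0,
  so v ∝ (b, λ_1 - a) = (-6, 2); multiply by -1 so the first entry is positive: u = (6, -2).
  ||u|| = √((6)² + (-2)²) = √(40) ≈ 6.3246,
  v_1 = u/||u|| ≈ (0.9487, -0.3162) (||v_1|| = 1).

λ_1 = 22,  λ_2 = 2;  v_1 ≈ (0.9487, -0.3162)


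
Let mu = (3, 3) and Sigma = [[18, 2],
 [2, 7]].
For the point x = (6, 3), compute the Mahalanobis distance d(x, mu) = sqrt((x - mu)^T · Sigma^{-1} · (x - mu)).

Step 1 — centre the observation: (x - mu) = (3, 0).

Step 2 — invert Sigma. det(Sigma) = 18·7 - (2)² = 122.
  Sigma^{-1} = (1/det) · [[d, -b], [-b, a]] = [[0.0574, -0.0164],
 [-0.0164, 0.1475]].

Step 3 — form the quadratic (x - mu)^T · Sigma^{-1} · (x - mu):
  Sigma^{-1} · (x - mu) = (0.1721, -0.0492).
  (x - mu)^T · [Sigma^{-1} · (x - mu)] = (3)·(0.1721) + (0)·(-0.0492) = 0.5164.

Step 4 — take square root: d = √(0.5164) ≈ 0.7186.

d(x, mu) = √(0.5164) ≈ 0.7186


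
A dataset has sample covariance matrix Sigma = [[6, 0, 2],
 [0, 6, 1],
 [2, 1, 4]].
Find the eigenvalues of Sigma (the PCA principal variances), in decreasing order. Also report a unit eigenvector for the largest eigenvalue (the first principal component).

Step 1 — characteristic polynomial p(λ) = det(λI - Sigma) = λ³ - tr·λ² + c_1·λ - det, where tr = trace, c_1 = sum of the principal 2×2 minors, det = det(Sigma):
  tr = 6 + 6 + 4 = 16,
  c_1 = (6·6 - (0)²) + (6·4 - (2)²) + (6·4 - (1)²) = 36 + 20 + 23 = 79,
  det = 6·(6·4 - (1)²) - (0)·((0)·4 - (1)·(2)) + (2)·((0)·(1) - 6·(2)) = 6·(23) - (0)·(-2) + (2)·(-12) = 114.
  So p(λ) = λ³ - 16λ² + 79λ - 114.
Step 2 — look for an integer root (rational root theorem: any rational root is an integer divisor of 114). Testing λ = 6:
  p(6) = 216 - 576 + 474 - 114 = 0  ✓
  Dividing out (λ - 6): p(λ) = (λ - 6)(λ² - 10λ + 19).
Step 3 — remaining eigenvalues from the quadratic λ² - 10λ + 19 = 0:
  Δ = 10² - 4·19 = 100 - 76 = 24,  λ = (10 ± √24)/2 = (10 ± 4.899)/2 ≈ 7.4495 or 2.5505.
  Sorted: λ_1 = 7.4495,  λ_2 = 6,  λ_3 = 2.5505  (check: sum = 16 = tr ✓).

Step 4 — unit eigenvector for λ_1 ≈ 7.4495: v spans the null space of (Sigma - λ_1 I), whose rows are
  r_1 = (-1.4495, 0, 2),  r_2 = (0, -1.4495, 1),  r_3 = (2, 1, -3.4495).
  v is orthogonal to every row, so take v ∝ r_1 × r_2 = ((0)·(1) - (2)·(-1.4495), (2)·(0) - (-1.4495)·(1), (-1.4495)·(-1.4495) - (0)·(0)) ≈ (2.899, 1.4495, 2.101).
  Let u = (2.899, 1.4495, 2.101).
  ||u|| = √((2.899)² + (1.4495)² + (2.101)²) = √(14.9194) ≈ 3.8626,  v_1 = u/||u|| ≈ (0.7505, 0.3753, 0.5439) (||v_1|| = 1).

λ_1 = 7.4495,  λ_2 = 6,  λ_3 = 2.5505;  v_1 ≈ (0.7505, 0.3753, 0.5439)


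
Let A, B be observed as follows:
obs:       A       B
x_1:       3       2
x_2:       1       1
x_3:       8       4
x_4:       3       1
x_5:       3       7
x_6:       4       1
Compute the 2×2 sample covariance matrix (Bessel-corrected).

Step 1 — column means:
  mean(A) = (3 + 1 + 8 + 3 + 3 + 4) / 6 = 22/6 = 3.6667
  mean(B) = (2 + 1 + 4 + 1 + 7 + 1) / 6 = 16/6 = 2.6667

Step 2 — sample covariance S[i,j] = (1/(n-1)) · Σ_k (x_{k,i} - mean_i) · (x_{k,j} - mean_j), with n-1 = 5.
  S[A,A] = ((-0.6667)·(-0.6667) + (-2.6667)·(-2.6667) + (4.3333)·(4.3333) + (-0.6667)·(-0.6667) + (-0.6667)·(-0.6667) + (0.3333)·(0.3333)) / 5 = 27.3333/5 = 5.4667
  S[A,B] = ((-0.6667)·(-0.6667) + (-2.6667)·(-1.6667) + (4.3333)·(1.3333) + (-0.6667)·(-1.6667) + (-0.6667)·(4.3333) + (0.3333)·(-1.6667)) / 5 = 8.3333/5 = 1.6667
  S[B,B] = ((-0.6667)·(-0.6667) + (-1.6667)·(-1.6667) + (1.3333)·(1.3333) + (-1.6667)·(-1.6667) + (4.3333)·(4.3333) + (-1.6667)·(-1.6667)) / 5 = 29.3333/5 = 5.8667

S is symmetric (S[j,i] = S[i,j]). Assembling:

S = [[5.4667, 1.6667],
 [1.6667, 5.8667]]


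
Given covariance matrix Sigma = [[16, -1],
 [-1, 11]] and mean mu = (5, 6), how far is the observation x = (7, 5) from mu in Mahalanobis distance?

Step 1 — centre the observation: (x - mu) = (2, -1).

Step 2 — invert Sigma. det(Sigma) = 16·11 - (-1)² = 175.
  Sigma^{-1} = (1/det) · [[d, -b], [-b, a]] = [[0.0629, 0.0057],
 [0.0057, 0.0914]].

Step 3 — form the quadratic (x - mu)^T · Sigma^{-1} · (x - mu):
  Sigma^{-1} · (x - mu) = (0.12, -0.08).
  (x - mu)^T · [Sigma^{-1} · (x - mu)] = (2)·(0.12) + (-1)·(-0.08) = 0.32.

Step 4 — take square root: d = √(0.32) ≈ 0.5657.

d(x, mu) = √(0.32) ≈ 0.5657


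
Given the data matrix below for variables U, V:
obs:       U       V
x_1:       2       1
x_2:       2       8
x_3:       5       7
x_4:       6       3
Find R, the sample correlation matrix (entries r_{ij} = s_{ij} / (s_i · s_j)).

Step 1 — column means:
  mean(U) = (2 + 2 + 5 + 6) / 4 = 15/4 = 3.75
  mean(V) = (1 + 8 + 7 + 3) / 4 = 19/4 = 4.75

Step 2 — sample variances and covariances s[i,j] = (1/(n-1)) · Σ_k (x_{k,i} - mean_i) · (x_{k,j} - mean_j), with n-1 = 3:
  s[U,U] = ((-1.75)·(-1.75) + (-1.75)·(-1.75) + (1.25)·(1.25) + (2.25)·(2.25)) / 3 = 12.75/3 = 4.25
  s[U,V] = ((-1.75)·(-3.75) + (-1.75)·(3.25) + (1.25)·(2.25) + (2.25)·(-1.75)) / 3 = -0.25/3 = -0.0833
  s[V,V] = ((-3.75)·(-3.75) + (3.25)·(3.25) + (2.25)·(2.25) + (-1.75)·(-1.75)) / 3 = 32.75/3 = 10.9167
  Sample standard deviations s_i = √(s[i,i]):
  s(U) = √(4.25) = 2.0616
  s(V) = √(10.9167) = 3.304

Step 3 — r_{ij} = s_{ij} / (s_i · s_j):
  r[U,U] = 1 (diagonal).
  r[U,V] = -0.0833 / (2.0616 · 3.304) = -0.0833 / 6.8114 = -0.0122
  r[V,V] = 1 (diagonal).

R is symmetric with unit diagonal. Assembling:

R = [[1, -0.0122],
 [-0.0122, 1]]


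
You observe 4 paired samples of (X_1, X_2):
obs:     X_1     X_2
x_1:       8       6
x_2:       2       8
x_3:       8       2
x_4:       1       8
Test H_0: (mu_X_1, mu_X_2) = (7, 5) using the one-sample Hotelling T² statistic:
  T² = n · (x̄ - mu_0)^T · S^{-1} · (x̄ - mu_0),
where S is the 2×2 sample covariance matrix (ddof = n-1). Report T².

Step 1 — sample mean vector:
  mean(X_1) = (8 + 2 + 8 + 1) / 4 = 19/4 = 4.75
  mean(X_2) = (6 + 8 + 2 + 8) / 4 = 24/4 = 6
  x̄ = (4.75, 6),  deviation x̄ - mu_0 = (4.75, 6) - (7, 5) = (-2.25, 1).

Step 2 — sample covariance matrix, S[i,j] = (1/(n-1)) · Σ_k (x_{k,i} - mean_i) · (x_{k,j} - mean_j), divisor n-1 = 3:
  S[X_1,X_1] = ((3.25)·(3.25) + (-2.75)·(-2.75) + (3.25)·(3.25) + (-3.75)·(-3.75)) / 3 = 42.75/3 = 14.25
  S[X_1,X_2] = ((3.25)·(0) + (-2.75)·(2) + (3.25)·(-4) + (-3.75)·(2)) / 3 = -26/3 = -8.6667
  S[X_2,X_2] = ((0)·(0) + (2)·(2) + (-4)·(-4) + (2)·(2)) / 3 = 24/3 = 8
  S = [[14.25, -8.6667],
 [-8.6667, 8]].

Step 3 — invert S. det(S) = 14.25·8 - (-8.6667)² = 38.8889.
  S^{-1} = (1/det) · [[d, -b], [-b, a]] = [[0.2057, 0.2229],
 [0.2229, 0.3664]].

Step 4 — quadratic form (x̄ - mu_0)^T · S^{-1} · (x̄ - mu_0):
  S^{-1} · (x̄ - mu_0) = (-0.24, -0.135),
  (x̄ - mu_0)^T · [...] = (-2.25)·(-0.24) + (1)·(-0.135) = 0.405.

Step 5 — scale by n: T² = 4 · 0.405 = 1.62.

T² ≈ 1.62


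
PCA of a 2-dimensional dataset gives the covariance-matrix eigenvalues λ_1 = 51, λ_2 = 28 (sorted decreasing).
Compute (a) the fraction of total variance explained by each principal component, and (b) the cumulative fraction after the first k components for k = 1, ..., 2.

Step 1 — total variance = trace(Sigma) = Σ λ_i = 51 + 28 = 79.

Step 2 — fraction explained by component i = λ_i / Σ λ:
  PC1: 51/79 = 0.6456
  PC2: 28/79 = 0.3544

Step 3 — cumulative fraction after k components = (λ_1 + ... + λ_k) / Σ λ:
  k = 1: 51/79 = 0.6456
  k = 2: (51 + 28)/79 = 79/79 = 1

Summary (fraction, with percent):

explained: PC1 0.6456 (64.56%), PC2 0.3544 (35.44%);  cumulative: 0.6456, 1


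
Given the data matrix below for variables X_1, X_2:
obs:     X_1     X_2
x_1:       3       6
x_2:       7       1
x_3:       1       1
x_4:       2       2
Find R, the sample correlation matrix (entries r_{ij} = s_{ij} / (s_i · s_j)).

Step 1 — column means:
  mean(X_1) = (3 + 7 + 1 + 2) / 4 = 13/4 = 3.25
  mean(X_2) = (6 + 1 + 1 + 2) / 4 = 10/4 = 2.5

Step 2 — sample variances and covariances s[i,j] = (1/(n-1)) · Σ_k (x_{k,i} - mean_i) · (x_{k,j} - mean_j), with n-1 = 3:
  s[X_1,X_1] = ((-0.25)·(-0.25) + (3.75)·(3.75) + (-2.25)·(-2.25) + (-1.25)·(-1.25)) / 3 = 20.75/3 = 6.9167
  s[X_1,X_2] = ((-0.25)·(3.5) + (3.75)·(-1.5) + (-2.25)·(-1.5) + (-1.25)·(-0.5)) / 3 = -2.5/3 = -0.8333
  s[X_2,X_2] = ((3.5)·(3.5) + (-1.5)·(-1.5) + (-1.5)·(-1.5) + (-0.5)·(-0.5)) / 3 = 17/3 = 5.6667
  Sample standard deviations s_i = √(s[i,i]):
  s(X_1) = √(6.9167) = 2.63
  s(X_2) = √(5.6667) = 2.3805

Step 3 — r_{ij} = s_{ij} / (s_i · s_j):
  r[X_1,X_1] = 1 (diagonal).
  r[X_1,X_2] = -0.8333 / (2.63 · 2.3805) = -0.8333 / 6.2605 = -0.1331
  r[X_2,X_2] = 1 (diagonal).

R is symmetric with unit diagonal. Assembling:

R = [[1, -0.1331],
 [-0.1331, 1]]


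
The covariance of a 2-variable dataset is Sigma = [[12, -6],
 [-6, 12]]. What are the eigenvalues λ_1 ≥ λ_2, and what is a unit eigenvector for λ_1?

Step 1 — characteristic polynomial of 2×2 Sigma:
  det(Sigma - λI) = λ² - trace · λ + det = 0.
  trace = 12 + 12 = 24, det = 12·12 - (-6)² = 108.
Step 2 — discriminant:
  Δ = trace² - 4·det = 576 - 432 = 144.
Step 3 — eigenvalues:
  λ = (trace ± √Δ)/2 = (24 ± 12)/2,
  λ_1 = 18,  λ_2 = 6.

Step 4 — unit eigenvector for λ_1: solve (Sigma - λ_1 I)v = 0. First row:
  (12 - 18)·v_x + (-6)·v_y = 0, i.e. (-6)·v_x + (-6)·v_y = 0,
  so v ∝ (b, λ_1 - a) = (-6, 6); multiply by -1 so the first entry is positive: u = (6, -6).
  ||u|| = √((6)² + (-6)²) = √(72) ≈ 8.4853,
  v_1 = u/||u|| ≈ (0.7071, -0.7071) (||v_1|| = 1).

λ_1 = 18,  λ_2 = 6;  v_1 ≈ (0.7071, -0.7071)


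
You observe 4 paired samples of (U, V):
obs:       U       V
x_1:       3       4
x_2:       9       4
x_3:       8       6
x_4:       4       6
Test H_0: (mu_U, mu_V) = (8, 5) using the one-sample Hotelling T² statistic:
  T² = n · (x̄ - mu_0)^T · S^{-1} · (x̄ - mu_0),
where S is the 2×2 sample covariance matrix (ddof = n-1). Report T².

Step 1 — sample mean vector:
  mean(U) = (3 + 9 + 8 + 4) / 4 = 24/4 = 6
  mean(V) = (4 + 4 + 6 + 6) / 4 = 20/4 = 5
  x̄ = (6, 5),  deviation x̄ - mu_0 = (6, 5) - (8, 5) = (-2, 0).

Step 2 — sample covariance matrix, S[i,j] = (1/(n-1)) · Σ_k (x_{k,i} - mean_i) · (x_{k,j} - mean_j), divisor n-1 = 3:
  S[U,U] = ((-3)·(-3) + (3)·(3) + (2)·(2) + (-2)·(-2)) / 3 = 26/3 = 8.6667
  S[U,V] = ((-3)·(-1) + (3)·(-1) + (2)·(1) + (-2)·(1)) / 3 = 0/3 = 0
  S[V,V] = ((-1)·(-1) + (-1)·(-1) + (1)·(1) + (1)·(1)) / 3 = 4/3 = 1.3333
  S = [[8.6667, 0],
 [0, 1.3333]].

Step 3 — invert S. det(S) = 8.6667·1.3333 - (0)² = 11.5556.
  S^{-1} = (1/det) · [[d, -b], [-b, a]] = [[0.1154, 0],
 [0, 0.75]].

Step 4 — quadratic form (x̄ - mu_0)^T · S^{-1} · (x̄ - mu_0):
  S^{-1} · (x̄ - mu_0) = (-0.2308, 0),
  (x̄ - mu_0)^T · [...] = (-2)·(-0.2308) + (0)·(0) = 0.4615.

Step 5 — scale by n: T² = 4 · 0.4615 = 1.8462.

T² ≈ 1.8462


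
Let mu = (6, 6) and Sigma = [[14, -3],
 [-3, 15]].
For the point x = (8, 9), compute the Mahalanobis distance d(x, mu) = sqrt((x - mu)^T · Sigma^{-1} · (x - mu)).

Step 1 — centre the observation: (x - mu) = (2, 3).

Step 2 — invert Sigma. det(Sigma) = 14·15 - (-3)² = 201.
  Sigma^{-1} = (1/det) · [[d, -b], [-b, a]] = [[0.0746, 0.0149],
 [0.0149, 0.0697]].

Step 3 — form the quadratic (x - mu)^T · Sigma^{-1} · (x - mu):
  Sigma^{-1} · (x - mu) = (0.194, 0.2388).
  (x - mu)^T · [Sigma^{-1} · (x - mu)] = (2)·(0.194) + (3)·(0.2388) = 1.1045.

Step 4 — take square root: d = √(1.1045) ≈ 1.0509.

d(x, mu) = √(1.1045) ≈ 1.0509


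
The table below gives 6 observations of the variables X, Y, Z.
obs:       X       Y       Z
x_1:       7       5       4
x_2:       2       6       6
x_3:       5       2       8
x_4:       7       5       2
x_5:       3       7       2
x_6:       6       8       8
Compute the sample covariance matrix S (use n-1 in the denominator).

Step 1 — column means:
  mean(X) = (7 + 2 + 5 + 7 + 3 + 6) / 6 = 30/6 = 5
  mean(Y) = (5 + 6 + 2 + 5 + 7 + 8) / 6 = 33/6 = 5.5
  mean(Z) = (4 + 6 + 8 + 2 + 2 + 8) / 6 = 30/6 = 5

Step 2 — sample covariance S[i,j] = (1/(n-1)) · Σ_k (x_{k,i} - mean_i) · (x_{k,j} - mean_j), with n-1 = 5.
  S[X,X] = ((2)·(2) + (-3)·(-3) + (0)·(0) + (2)·(2) + (-2)·(-2) + (1)·(1)) / 5 = 22/5 = 4.4
  S[X,Y] = ((2)·(-0.5) + (-3)·(0.5) + (0)·(-3.5) + (2)·(-0.5) + (-2)·(1.5) + (1)·(2.5)) / 5 = -4/5 = -0.8
  S[X,Z] = ((2)·(-1) + (-3)·(1) + (0)·(3) + (2)·(-3) + (-2)·(-3) + (1)·(3)) / 5 = -2/5 = -0.4
  S[Y,Y] = ((-0.5)·(-0.5) + (0.5)·(0.5) + (-3.5)·(-3.5) + (-0.5)·(-0.5) + (1.5)·(1.5) + (2.5)·(2.5)) / 5 = 21.5/5 = 4.3
  S[Y,Z] = ((-0.5)·(-1) + (0.5)·(1) + (-3.5)·(3) + (-0.5)·(-3) + (1.5)·(-3) + (2.5)·(3)) / 5 = -5/5 = -1
  S[Z,Z] = ((-1)·(-1) + (1)·(1) + (3)·(3) + (-3)·(-3) + (-3)·(-3) + (3)·(3)) / 5 = 38/5 = 7.6

S is symmetric (S[j,i] = S[i,j]). Assembling:

S = [[4.4, -0.8, -0.4],
 [-0.8, 4.3, -1],
 [-0.4, -1, 7.6]]


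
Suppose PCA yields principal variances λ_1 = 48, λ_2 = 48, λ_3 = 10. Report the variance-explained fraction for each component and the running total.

Step 1 — total variance = trace(Sigma) = Σ λ_i = 48 + 48 + 10 = 106.

Step 2 — fraction explained by component i = λ_i / Σ λ:
  PC1: 48/106 = 0.4528
  PC2: 48/106 = 0.4528
  PC3: 10/106 = 0.0943

Step 3 — cumulative fraction after k components = (λ_1 + ... + λ_k) / Σ λ:
  k = 1: 48/106 = 0.4528
  k = 2: (48 + 48)/106 = 96/106 = 0.9057
  k = 3: (48 + 48 + 10)/106 = 106/106 = 1

Summary (fraction, with percent):

explained: PC1 0.4528 (45.28%), PC2 0.4528 (45.28%), PC3 0.0943 (9.43%);  cumulative: 0.4528, 0.9057, 1


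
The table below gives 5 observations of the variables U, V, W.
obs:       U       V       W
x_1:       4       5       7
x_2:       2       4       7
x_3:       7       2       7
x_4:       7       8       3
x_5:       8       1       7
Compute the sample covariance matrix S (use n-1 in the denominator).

Step 1 — column means:
  mean(U) = (4 + 2 + 7 + 7 + 8) / 5 = 28/5 = 5.6
  mean(V) = (5 + 4 + 2 + 8 + 1) / 5 = 20/5 = 4
  mean(W) = (7 + 7 + 7 + 3 + 7) / 5 = 31/5 = 6.2

Step 2 — sample covariance S[i,j] = (1/(n-1)) · Σ_k (x_{k,i} - mean_i) · (x_{k,j} - mean_j), with n-1 = 4.
  S[U,U] = ((-1.6)·(-1.6) + (-3.6)·(-3.6) + (1.4)·(1.4) + (1.4)·(1.4) + (2.4)·(2.4)) / 4 = 25.2/4 = 6.3
  S[U,V] = ((-1.6)·(1) + (-3.6)·(0) + (1.4)·(-2) + (1.4)·(4) + (2.4)·(-3)) / 4 = -6/4 = -1.5
  S[U,W] = ((-1.6)·(0.8) + (-3.6)·(0.8) + (1.4)·(0.8) + (1.4)·(-3.2) + (2.4)·(0.8)) / 4 = -5.6/4 = -1.4
  S[V,V] = ((1)·(1) + (0)·(0) + (-2)·(-2) + (4)·(4) + (-3)·(-3)) / 4 = 30/4 = 7.5
  S[V,W] = ((1)·(0.8) + (0)·(0.8) + (-2)·(0.8) + (4)·(-3.2) + (-3)·(0.8)) / 4 = -16/4 = -4
  S[W,W] = ((0.8)·(0.8) + (0.8)·(0.8) + (0.8)·(0.8) + (-3.2)·(-3.2) + (0.8)·(0.8)) / 4 = 12.8/4 = 3.2

S is symmetric (S[j,i] = S[i,j]). Assembling:

S = [[6.3, -1.5, -1.4],
 [-1.5, 7.5, -4],
 [-1.4, -4, 3.2]]


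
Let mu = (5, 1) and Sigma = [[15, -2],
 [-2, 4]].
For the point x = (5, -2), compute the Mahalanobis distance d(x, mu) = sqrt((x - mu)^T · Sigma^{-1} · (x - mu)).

Step 1 — centre the observation: (x - mu) = (0, -3).

Step 2 — invert Sigma. det(Sigma) = 15·4 - (-2)² = 56.
  Sigma^{-1} = (1/det) · [[d, -b], [-b, a]] = [[0.0714, 0.0357],
 [0.0357, 0.2679]].

Step 3 — form the quadratic (x - mu)^T · Sigma^{-1} · (x - mu):
  Sigma^{-1} · (x - mu) = (-0.1071, -0.8036).
  (x - mu)^T · [Sigma^{-1} · (x - mu)] = (0)·(-0.1071) + (-3)·(-0.8036) = 2.4107.

Step 4 — take square root: d = √(2.4107) ≈ 1.5526.

d(x, mu) = √(2.4107) ≈ 1.5526


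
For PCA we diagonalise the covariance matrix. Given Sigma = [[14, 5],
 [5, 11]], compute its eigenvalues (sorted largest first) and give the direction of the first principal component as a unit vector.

Step 1 — characteristic polynomial of 2×2 Sigma:
  det(Sigma - λI) = λ² - trace · λ + det = 0.
  trace = 14 + 11 = 25, det = 14·11 - (5)² = 129.
Step 2 — discriminant:
  Δ = trace² - 4·det = 625 - 516 = 109.
Step 3 — eigenvalues:
  λ = (trace ± √Δ)/2 = (25 ± 10.4403)/2,
  λ_1 = 17.7202,  λ_2 = 7.2798.

Step 4 — unit eigenvector for λ_1: solve (Sigma - λ_1 I)v = 0. First row:
  (14 - 17.7202)·v_x + (5)·v_y = 0, i.e. (-3.7202)·v_x + (5)·v_y = 0,
  so v ∝ (b, λ_1 - a) = (5, 3.7202) = u.
  ||u|| = √((5)² + (3.7202)²) = √(38.8395) ≈ 6.2321,
  v_1 = u/||u|| ≈ (0.8023, 0.5969) (||v_1|| = 1).

λ_1 = 17.7202,  λ_2 = 7.2798;  v_1 ≈ (0.8023, 0.5969)


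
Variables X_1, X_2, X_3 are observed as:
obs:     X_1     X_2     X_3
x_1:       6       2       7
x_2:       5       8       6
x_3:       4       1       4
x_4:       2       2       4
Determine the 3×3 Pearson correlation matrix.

Step 1 — column means:
  mean(X_1) = (6 + 5 + 4 + 2) / 4 = 17/4 = 4.25
  mean(X_2) = (2 + 8 + 1 + 2) / 4 = 13/4 = 3.25
  mean(X_3) = (7 + 6 + 4 + 4) / 4 = 21/4 = 5.25

Step 2 — sample variances and covariances s[i,j] = (1/(n-1)) · Σ_k (x_{k,i} - mean_i) · (x_{k,j} - mean_j), with n-1 = 3:
  s[X_1,X_1] = ((1.75)·(1.75) + (0.75)·(0.75) + (-0.25)·(-0.25) + (-2.25)·(-2.25)) / 3 = 8.75/3 = 2.9167
  s[X_1,X_2] = ((1.75)·(-1.25) + (0.75)·(4.75) + (-0.25)·(-2.25) + (-2.25)·(-1.25)) / 3 = 4.75/3 = 1.5833
  s[X_1,X_3] = ((1.75)·(1.75) + (0.75)·(0.75) + (-0.25)·(-1.25) + (-2.25)·(-1.25)) / 3 = 6.75/3 = 2.25
  s[X_2,X_2] = ((-1.25)·(-1.25) + (4.75)·(4.75) + (-2.25)·(-2.25) + (-1.25)·(-1.25)) / 3 = 30.75/3 = 10.25
  s[X_2,X_3] = ((-1.25)·(1.75) + (4.75)·(0.75) + (-2.25)·(-1.25) + (-1.25)·(-1.25)) / 3 = 5.75/3 = 1.9167
  s[X_3,X_3] = ((1.75)·(1.75) + (0.75)·(0.75) + (-1.25)·(-1.25) + (-1.25)·(-1.25)) / 3 = 6.75/3 = 2.25
  Sample standard deviations s_i = √(s[i,i]):
  s(X_1) = √(2.9167) = 1.7078
  s(X_2) = √(10.25) = 3.2016
  s(X_3) = √(2.25) = 1.5

Step 3 — r_{ij} = s_{ij} / (s_i · s_j):
  r[X_1,X_1] = 1 (diagonal).
  r[X_1,X_2] = 1.5833 / (1.7078 · 3.2016) = 1.5833 / 5.4677 = 0.2896
  r[X_1,X_3] = 2.25 / (1.7078 · 1.5) = 2.25 / 2.5617 = 0.8783
  r[X_2,X_2] = 1 (diagonal).
  r[X_2,X_3] = 1.9167 / (3.2016 · 1.5) = 1.9167 / 4.8023 = 0.3991
  r[X_3,X_3] = 1 (diagonal).

R is symmetric with unit diagonal. Assembling:

R = [[1, 0.2896, 0.8783],
 [0.2896, 1, 0.3991],
 [0.8783, 0.3991, 1]]


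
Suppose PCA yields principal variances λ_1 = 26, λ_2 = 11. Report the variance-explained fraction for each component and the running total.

Step 1 — total variance = trace(Sigma) = Σ λ_i = 26 + 11 = 37.

Step 2 — fraction explained by component i = λ_i / Σ λ:
  PC1: 26/37 = 0.7027
  PC2: 11/37 = 0.2973

Step 3 — cumulative fraction after k components = (λ_1 + ... + λ_k) / Σ λ:
  k = 1: 26/37 = 0.7027
  k = 2: (26 + 11)/37 = 37/37 = 1

Summary (fraction, with percent):

explained: PC1 0.7027 (70.27%), PC2 0.2973 (29.73%);  cumulative: 0.7027, 1


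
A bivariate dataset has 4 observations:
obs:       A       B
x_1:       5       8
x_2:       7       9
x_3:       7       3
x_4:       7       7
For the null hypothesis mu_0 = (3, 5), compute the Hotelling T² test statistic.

Step 1 — sample mean vector:
  mean(A) = (5 + 7 + 7 + 7) / 4 = 26/4 = 6.5
  mean(B) = (8 + 9 + 3 + 7) / 4 = 27/4 = 6.75
  x̄ = (6.5, 6.75),  deviation x̄ - mu_0 = (6.5, 6.75) - (3, 5) = (3.5, 1.75).

Step 2 — sample covariance matrix, S[i,j] = (1/(n-1)) · Σ_k (x_{k,i} - mean_i) · (x_{k,j} - mean_j), divisor n-1 = 3:
  S[A,A] = ((-1.5)·(-1.5) + (0.5)·(0.5) + (0.5)·(0.5) + (0.5)·(0.5)) / 3 = 3/3 = 1
  S[A,B] = ((-1.5)·(1.25) + (0.5)·(2.25) + (0.5)·(-3.75) + (0.5)·(0.25)) / 3 = -2.5/3 = -0.8333
  S[B,B] = ((1.25)·(1.25) + (2.25)·(2.25) + (-3.75)·(-3.75) + (0.25)·(0.25)) / 3 = 20.75/3 = 6.9167
  S = [[1, -0.8333],
 [-0.8333, 6.9167]].

Step 3 — invert S. det(S) = 1·6.9167 - (-0.8333)² = 6.2222.
  S^{-1} = (1/det) · [[d, -b], [-b, a]] = [[1.1116, 0.1339],
 [0.1339, 0.1607]].

Step 4 — quadratic form (x̄ - mu_0)^T · S^{-1} · (x̄ - mu_0):
  S^{-1} · (x̄ - mu_0) = (4.125, 0.75),
  (x̄ - mu_0)^T · [...] = (3.5)·(4.125) + (1.75)·(0.75) = 15.75.

Step 5 — scale by n: T² = 4 · 15.75 = 63.

T² ≈ 63


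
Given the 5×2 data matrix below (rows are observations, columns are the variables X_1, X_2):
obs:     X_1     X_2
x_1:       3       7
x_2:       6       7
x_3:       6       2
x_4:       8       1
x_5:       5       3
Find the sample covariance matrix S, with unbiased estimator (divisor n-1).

Step 1 — column means:
  mean(X_1) = (3 + 6 + 6 + 8 + 5) / 5 = 28/5 = 5.6
  mean(X_2) = (7 + 7 + 2 + 1 + 3) / 5 = 20/5 = 4

Step 2 — sample covariance S[i,j] = (1/(n-1)) · Σ_k (x_{k,i} - mean_i) · (x_{k,j} - mean_j), with n-1 = 4.
  S[X_1,X_1] = ((-2.6)·(-2.6) + (0.4)·(0.4) + (0.4)·(0.4) + (2.4)·(2.4) + (-0.6)·(-0.6)) / 4 = 13.2/4 = 3.3
  S[X_1,X_2] = ((-2.6)·(3) + (0.4)·(3) + (0.4)·(-2) + (2.4)·(-3) + (-0.6)·(-1)) / 4 = -14/4 = -3.5
  S[X_2,X_2] = ((3)·(3) + (3)·(3) + (-2)·(-2) + (-3)·(-3) + (-1)·(-1)) / 4 = 32/4 = 8

S is symmetric (S[j,i] = S[i,j]). Assembling:

S = [[3.3, -3.5],
 [-3.5, 8]]


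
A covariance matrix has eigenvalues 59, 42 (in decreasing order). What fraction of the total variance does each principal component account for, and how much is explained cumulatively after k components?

Step 1 — total variance = trace(Sigma) = Σ λ_i = 59 + 42 = 101.

Step 2 — fraction explained by component i = λ_i / Σ λ:
  PC1: 59/101 = 0.5842
  PC2: 42/101 = 0.4158

Step 3 — cumulative fraction after k components = (λ_1 + ... + λ_k) / Σ λ:
  k = 1: 59/101 = 0.5842
  k = 2: (59 + 42)/101 = 101/101 = 1

Summary (fraction, with percent):

explained: PC1 0.5842 (58.42%), PC2 0.4158 (41.58%);  cumulative: 0.5842, 1


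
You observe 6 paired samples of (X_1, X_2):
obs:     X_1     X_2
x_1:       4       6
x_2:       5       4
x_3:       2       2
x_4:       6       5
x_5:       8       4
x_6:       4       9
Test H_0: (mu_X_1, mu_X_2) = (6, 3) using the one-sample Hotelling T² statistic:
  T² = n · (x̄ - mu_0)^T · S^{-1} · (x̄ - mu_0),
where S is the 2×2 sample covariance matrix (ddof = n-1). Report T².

Step 1 — sample mean vector:
  mean(X_1) = (4 + 5 + 2 + 6 + 8 + 4) / 6 = 29/6 = 4.8333
  mean(X_2) = (6 + 4 + 2 + 5 + 4 + 9) / 6 = 30/6 = 5
  x̄ = (4.8333, 5),  deviation x̄ - mu_0 = (4.8333, 5) - (6, 3) = (-1.1667, 2).

Step 2 — sample covariance matrix, S[i,j] = (1/(n-1)) · Σ_k (x_{k,i} - mean_i) · (x_{k,j} - mean_j), divisor n-1 = 5:
  S[X_1,X_1] = ((-0.8333)·(-0.8333) + (0.1667)·(0.1667) + (-2.8333)·(-2.8333) + (1.1667)·(1.1667) + (3.1667)·(3.1667) + (-0.8333)·(-0.8333)) / 5 = 20.8333/5 = 4.1667
  S[X_1,X_2] = ((-0.8333)·(1) + (0.1667)·(-1) + (-2.8333)·(-3) + (1.1667)·(0) + (3.1667)·(-1) + (-0.8333)·(4)) / 5 = 1/5 = 0.2
  S[X_2,X_2] = ((1)·(1) + (-1)·(-1) + (-3)·(-3) + (0)·(0) + (-1)·(-1) + (4)·(4)) / 5 = 28/5 = 5.6
  S = [[4.1667, 0.2],
 [0.2, 5.6]].

Step 3 — invert S. det(S) = 4.1667·5.6 - (0.2)² = 23.2933.
  S^{-1} = (1/det) · [[d, -b], [-b, a]] = [[0.2404, -0.0086],
 [-0.0086, 0.1789]].

Step 4 — quadratic form (x̄ - mu_0)^T · S^{-1} · (x̄ - mu_0):
  S^{-1} · (x̄ - mu_0) = (-0.2977, 0.3678),
  (x̄ - mu_0)^T · [...] = (-1.1667)·(-0.2977) + (2)·(0.3678) = 1.0828.

Step 5 — scale by n: T² = 6 · 1.0828 = 6.4969.

T² ≈ 6.4969
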